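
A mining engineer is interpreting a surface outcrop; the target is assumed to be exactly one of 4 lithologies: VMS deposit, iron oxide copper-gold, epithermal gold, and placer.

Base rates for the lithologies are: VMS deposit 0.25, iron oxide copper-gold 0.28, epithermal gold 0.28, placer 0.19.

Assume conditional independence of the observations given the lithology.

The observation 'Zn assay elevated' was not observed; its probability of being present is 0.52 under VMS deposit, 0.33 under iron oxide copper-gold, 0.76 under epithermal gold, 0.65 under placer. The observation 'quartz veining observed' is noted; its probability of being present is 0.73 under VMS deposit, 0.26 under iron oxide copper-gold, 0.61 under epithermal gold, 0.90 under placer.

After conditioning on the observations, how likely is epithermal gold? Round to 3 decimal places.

For each hypothesis, the unnormalized posterior weight is prior × product of the observation likelihoods (using 1 − P(present | H) for each absent observation):
  VMS deposit: 0.25 × (1 − 0.52) × 0.73 = 0.0876
  iron oxide copper-gold: 0.28 × (1 − 0.33) × 0.26 = 0.048776
  epithermal gold: 0.28 × (1 − 0.76) × 0.61 = 0.040992
  placer: 0.19 × (1 − 0.65) × 0.90 = 0.05985
The unnormalized weights sum to 0.23722.
P(epithermal gold | evidence) = 0.040992 / 0.23722 ≈ 0.173.

0.173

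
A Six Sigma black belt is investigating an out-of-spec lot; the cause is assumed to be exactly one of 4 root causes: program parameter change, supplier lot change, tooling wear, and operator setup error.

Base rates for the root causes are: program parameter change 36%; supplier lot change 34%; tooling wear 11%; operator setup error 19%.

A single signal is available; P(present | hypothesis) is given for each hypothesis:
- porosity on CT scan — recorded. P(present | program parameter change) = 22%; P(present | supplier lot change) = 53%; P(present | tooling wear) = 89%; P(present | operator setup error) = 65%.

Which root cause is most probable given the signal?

By Bayes' rule, the unnormalized weight for each hypothesis is prior × likelihood:
  program parameter change: 0.36 × 0.22 = 0.0792
  supplier lot change: 0.34 × 0.53 = 0.1802
  tooling wear: 0.11 × 0.89 = 0.0979
  operator setup error: 0.19 × 0.65 = 0.1235
The unnormalized weights sum to 0.4808.
P(program parameter change | evidence) ≈ 0.0792 / 0.4808 ≈ 0.165
P(supplier lot change | evidence) ≈ 0.1802 / 0.4808 ≈ 0.375
P(tooling wear | evidence) ≈ 0.0979 / 0.4808 ≈ 0.204
P(operator setup error | evidence) ≈ 0.1235 / 0.4808 ≈ 0.257
The largest is 0.375, so supplier lot change is most probable.

supplier lot change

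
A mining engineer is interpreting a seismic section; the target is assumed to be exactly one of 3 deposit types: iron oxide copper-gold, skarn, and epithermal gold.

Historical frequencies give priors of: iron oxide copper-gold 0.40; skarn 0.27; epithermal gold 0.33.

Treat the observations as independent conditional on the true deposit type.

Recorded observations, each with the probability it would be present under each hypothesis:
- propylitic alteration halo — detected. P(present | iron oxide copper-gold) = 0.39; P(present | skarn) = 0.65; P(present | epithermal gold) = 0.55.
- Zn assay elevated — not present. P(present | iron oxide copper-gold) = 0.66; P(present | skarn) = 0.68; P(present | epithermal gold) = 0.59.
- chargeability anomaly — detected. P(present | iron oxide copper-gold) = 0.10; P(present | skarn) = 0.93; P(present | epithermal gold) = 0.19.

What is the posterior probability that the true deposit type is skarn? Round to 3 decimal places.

For each hypothesis, the unnormalized posterior weight is prior × product of the observation likelihoods (using 1 − P(present | H) for each absent observation):
  iron oxide copper-gold: 0.40 × 0.39 × (1 − 0.66) × 0.10 = 0.005304
  skarn: 0.27 × 0.65 × (1 − 0.68) × 0.93 = 0.052229
  epithermal gold: 0.33 × 0.55 × (1 − 0.59) × 0.19 = 0.014139
The unnormalized weights sum to 0.071672.
P(skarn | evidence) = 0.052229 / 0.071672 ≈ 0.729.

0.729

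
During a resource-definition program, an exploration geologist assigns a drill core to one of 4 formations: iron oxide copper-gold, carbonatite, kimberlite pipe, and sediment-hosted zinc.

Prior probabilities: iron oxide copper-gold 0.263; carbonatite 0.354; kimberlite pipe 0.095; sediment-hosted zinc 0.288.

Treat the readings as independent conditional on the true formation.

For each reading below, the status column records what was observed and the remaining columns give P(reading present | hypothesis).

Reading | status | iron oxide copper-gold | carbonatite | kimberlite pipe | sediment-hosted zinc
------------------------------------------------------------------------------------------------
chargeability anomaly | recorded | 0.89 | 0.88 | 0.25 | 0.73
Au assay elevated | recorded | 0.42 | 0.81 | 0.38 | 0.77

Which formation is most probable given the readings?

carbonatite

Multiply each prior by the joint likelihood of the reading pattern:
  iron oxide copper-gold: 0.263 × 0.89 × 0.42 = 0.098309
  carbonatite: 0.354 × 0.88 × 0.81 = 0.25233
  kimberlite pipe: 0.095 × 0.25 × 0.38 = 0.009025
  sediment-hosted zinc: 0.288 × 0.73 × 0.77 = 0.16188
Normalizing constant Z = 0.098309 + 0.25233 + 0.009025 + 0.16188 = 0.52155.
P(iron oxide copper-gold | evidence) ≈ 0.098309 / 0.52155 ≈ 0.188
P(carbonatite | evidence) ≈ 0.25233 / 0.52155 ≈ 0.484
P(kimberlite pipe | evidence) ≈ 0.009025 / 0.52155 ≈ 0.017
P(sediment-hosted zinc | evidence) ≈ 0.16188 / 0.52155 ≈ 0.310
The largest is 0.484, so carbonatite is most probable.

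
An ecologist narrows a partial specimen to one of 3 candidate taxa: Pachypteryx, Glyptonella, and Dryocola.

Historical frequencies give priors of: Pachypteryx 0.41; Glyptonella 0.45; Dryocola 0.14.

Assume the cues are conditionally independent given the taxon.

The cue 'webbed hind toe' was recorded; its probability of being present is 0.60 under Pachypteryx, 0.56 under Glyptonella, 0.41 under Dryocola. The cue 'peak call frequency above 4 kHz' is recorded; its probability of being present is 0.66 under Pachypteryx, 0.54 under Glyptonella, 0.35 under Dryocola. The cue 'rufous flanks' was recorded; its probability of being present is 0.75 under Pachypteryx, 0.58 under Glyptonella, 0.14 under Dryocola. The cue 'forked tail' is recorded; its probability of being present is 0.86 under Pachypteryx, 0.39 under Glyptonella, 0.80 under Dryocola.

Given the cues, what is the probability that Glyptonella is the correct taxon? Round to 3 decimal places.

By Bayes' rule with conditional independence, the unnormalized weight for each hypothesis is prior × ∏ likelihoods:
  Pachypteryx: 0.41 × 0.60 × 0.66 × 0.75 × 0.86 = 0.10472
  Glyptonella: 0.45 × 0.56 × 0.54 × 0.58 × 0.39 = 0.030781
  Dryocola: 0.14 × 0.41 × 0.35 × 0.14 × 0.80 = 0.0022501
The unnormalized weights sum to 0.13775.
P(Glyptonella | evidence) = 0.030781 / 0.13775 ≈ 0.223.

0.223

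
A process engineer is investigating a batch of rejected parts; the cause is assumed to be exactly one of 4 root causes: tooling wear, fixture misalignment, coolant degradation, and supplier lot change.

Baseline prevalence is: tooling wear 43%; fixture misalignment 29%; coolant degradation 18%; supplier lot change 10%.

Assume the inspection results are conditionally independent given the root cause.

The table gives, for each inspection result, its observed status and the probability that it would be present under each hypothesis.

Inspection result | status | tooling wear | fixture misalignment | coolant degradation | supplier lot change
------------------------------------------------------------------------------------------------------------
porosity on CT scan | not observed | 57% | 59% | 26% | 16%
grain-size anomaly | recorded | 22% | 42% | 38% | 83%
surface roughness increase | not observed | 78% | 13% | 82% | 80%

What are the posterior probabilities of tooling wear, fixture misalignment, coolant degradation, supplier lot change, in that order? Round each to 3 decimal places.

0.119, 0.576, 0.121, 0.185

For each hypothesis, the unnormalized posterior weight is prior × product of the inspection result likelihoods (using 1 − P(present | H) for each absent inspection result):
  tooling wear: 0.43 × (1 − 0.57) × 0.22 × (1 − 0.78) = 0.0089492
  fixture misalignment: 0.29 × (1 − 0.59) × 0.42 × (1 − 0.13) = 0.043446
  coolant degradation: 0.18 × (1 − 0.26) × 0.38 × (1 − 0.82) = 0.0091109
  supplier lot change: 0.10 × (1 − 0.16) × 0.83 × (1 − 0.80) = 0.013944
Normalizing constant Z = 0.0089492 + 0.043446 + 0.0091109 + 0.013944 = 0.07545.
P(tooling wear | evidence) = 0.0089492 / 0.07545 ≈ 0.119
P(fixture misalignment | evidence) = 0.043446 / 0.07545 ≈ 0.576
P(coolant degradation | evidence) = 0.0091109 / 0.07545 ≈ 0.121
P(supplier lot change | evidence) = 0.013944 / 0.07545 ≈ 0.185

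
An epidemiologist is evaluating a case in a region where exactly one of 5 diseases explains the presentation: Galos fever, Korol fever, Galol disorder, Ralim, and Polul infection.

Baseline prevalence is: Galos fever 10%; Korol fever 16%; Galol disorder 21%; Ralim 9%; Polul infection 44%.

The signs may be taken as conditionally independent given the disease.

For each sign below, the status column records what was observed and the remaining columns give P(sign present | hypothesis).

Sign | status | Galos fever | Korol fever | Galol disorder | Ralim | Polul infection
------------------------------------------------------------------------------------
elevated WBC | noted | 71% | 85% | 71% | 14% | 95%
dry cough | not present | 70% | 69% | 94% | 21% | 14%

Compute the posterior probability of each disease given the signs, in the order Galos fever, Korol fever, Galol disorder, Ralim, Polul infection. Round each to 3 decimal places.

By Bayes' rule with conditional independence, the unnormalized weight for each hypothesis is prior × ∏ likelihoods (using 1 − P(present | H) for each absent sign):
  Galos fever: 0.10 × 0.71 × (1 − 0.70) = 0.0213
  Korol fever: 0.16 × 0.85 × (1 − 0.69) = 0.04216
  Galol disorder: 0.21 × 0.71 × (1 − 0.94) = 0.008946
  Ralim: 0.09 × 0.14 × (1 − 0.21) = 0.009954
  Polul infection: 0.44 × 0.95 × (1 − 0.14) = 0.35948
Marginal likelihood of the evidence = 0.44184.
P(Galos fever | evidence) = 0.0213 / 0.44184 ≈ 0.048
P(Korol fever | evidence) = 0.04216 / 0.44184 ≈ 0.095
P(Galol disorder | evidence) = 0.008946 / 0.44184 ≈ 0.020
P(Ralim | evidence) = 0.009954 / 0.44184 ≈ 0.023
P(Polul infection | evidence) = 0.35948 / 0.44184 ≈ 0.814

0.048, 0.095, 0.020, 0.023, 0.814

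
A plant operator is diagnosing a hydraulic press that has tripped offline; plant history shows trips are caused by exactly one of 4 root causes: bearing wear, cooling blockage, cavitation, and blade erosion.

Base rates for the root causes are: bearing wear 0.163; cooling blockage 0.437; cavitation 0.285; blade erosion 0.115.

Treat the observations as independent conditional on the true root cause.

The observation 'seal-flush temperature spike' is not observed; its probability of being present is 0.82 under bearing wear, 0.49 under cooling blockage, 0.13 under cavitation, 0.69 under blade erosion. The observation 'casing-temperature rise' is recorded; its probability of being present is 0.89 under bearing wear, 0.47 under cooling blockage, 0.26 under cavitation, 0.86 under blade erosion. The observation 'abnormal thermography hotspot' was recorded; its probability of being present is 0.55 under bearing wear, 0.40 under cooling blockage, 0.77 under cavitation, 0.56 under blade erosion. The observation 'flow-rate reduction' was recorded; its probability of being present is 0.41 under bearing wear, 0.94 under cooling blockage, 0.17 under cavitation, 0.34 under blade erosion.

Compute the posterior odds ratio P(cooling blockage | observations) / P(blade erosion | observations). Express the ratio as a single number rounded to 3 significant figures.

6.75

Unnormalized posterior weight (prior times the observation likelihoods) for each of the two hypotheses (using 1 − P(present | H) for each absent observation):
  cooling blockage: 0.437 × (1 − 0.49) × 0.47 × 0.40 × 0.94 = 0.039386
  blade erosion: 0.115 × (1 − 0.69) × 0.86 × 0.56 × 0.34 = 0.0058375
Posterior odds = 0.039386 / 0.0058375 ≈ 6.75.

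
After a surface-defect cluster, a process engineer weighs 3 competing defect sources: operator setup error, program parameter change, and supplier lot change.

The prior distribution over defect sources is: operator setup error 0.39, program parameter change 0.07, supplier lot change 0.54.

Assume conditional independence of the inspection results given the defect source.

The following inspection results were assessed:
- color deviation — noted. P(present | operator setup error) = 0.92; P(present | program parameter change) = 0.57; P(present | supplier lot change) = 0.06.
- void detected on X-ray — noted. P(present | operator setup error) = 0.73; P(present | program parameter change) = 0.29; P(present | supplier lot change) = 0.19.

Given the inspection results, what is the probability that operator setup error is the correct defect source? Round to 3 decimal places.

0.937

By Bayes' rule with conditional independence, the unnormalized weight for each hypothesis is prior × ∏ likelihoods:
  operator setup error: 0.39 × 0.92 × 0.73 = 0.26192
  program parameter change: 0.07 × 0.57 × 0.29 = 0.011571
  supplier lot change: 0.54 × 0.06 × 0.19 = 0.006156
The unnormalized weights sum to 0.27965.
P(operator setup error | evidence) = 0.26192 / 0.27965 ≈ 0.937.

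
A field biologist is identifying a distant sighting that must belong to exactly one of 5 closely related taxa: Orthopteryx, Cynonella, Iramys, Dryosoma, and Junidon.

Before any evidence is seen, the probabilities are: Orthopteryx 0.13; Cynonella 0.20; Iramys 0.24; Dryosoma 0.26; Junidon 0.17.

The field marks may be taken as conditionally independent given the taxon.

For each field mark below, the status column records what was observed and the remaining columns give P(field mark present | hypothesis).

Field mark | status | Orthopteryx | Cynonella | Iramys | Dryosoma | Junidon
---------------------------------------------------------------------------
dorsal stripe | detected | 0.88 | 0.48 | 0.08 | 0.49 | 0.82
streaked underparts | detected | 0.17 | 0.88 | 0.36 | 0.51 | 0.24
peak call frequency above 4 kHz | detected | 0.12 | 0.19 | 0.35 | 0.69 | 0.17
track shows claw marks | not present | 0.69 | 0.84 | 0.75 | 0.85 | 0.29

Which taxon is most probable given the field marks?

Dryosoma

By Bayes' rule with conditional independence, the unnormalized weight for each hypothesis is prior × ∏ likelihoods (using 1 − P(present | H) for each absent field mark):
  Orthopteryx: 0.13 × 0.88 × 0.17 × 0.12 × (1 − 0.69) = 0.00072347
  Cynonella: 0.20 × 0.48 × 0.88 × 0.19 × (1 − 0.84) = 0.0025682
  Iramys: 0.24 × 0.08 × 0.36 × 0.35 × (1 − 0.75) = 0.0006048
  Dryosoma: 0.26 × 0.49 × 0.51 × 0.69 × (1 − 0.85) = 0.0067248
  Junidon: 0.17 × 0.82 × 0.24 × 0.17 × (1 − 0.29) = 0.0040381
Marginal likelihood of the evidence = 0.014659.
P(Orthopteryx | evidence) ≈ 0.00072347 / 0.014659 ≈ 0.049
P(Cynonella | evidence) ≈ 0.0025682 / 0.014659 ≈ 0.175
P(Iramys | evidence) ≈ 0.0006048 / 0.014659 ≈ 0.041
P(Dryosoma | evidence) ≈ 0.0067248 / 0.014659 ≈ 0.459
P(Junidon | evidence) ≈ 0.0040381 / 0.014659 ≈ 0.275
The largest is 0.459, so Dryosoma is most probable.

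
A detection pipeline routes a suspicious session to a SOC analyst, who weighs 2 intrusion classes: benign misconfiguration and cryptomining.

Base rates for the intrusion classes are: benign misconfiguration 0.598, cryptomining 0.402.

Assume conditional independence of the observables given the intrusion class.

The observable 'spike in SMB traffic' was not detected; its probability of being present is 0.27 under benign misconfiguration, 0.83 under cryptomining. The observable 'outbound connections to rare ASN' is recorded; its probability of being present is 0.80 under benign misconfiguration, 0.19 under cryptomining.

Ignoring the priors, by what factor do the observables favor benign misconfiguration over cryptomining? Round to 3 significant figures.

Take the product of per-observable likelihoods under each hypothesis (using 1 − P(present | H) for each absent observable), then divide.
  benign misconfiguration: (1 − 0.27) × 0.80 = 0.584
  cryptomining: (1 − 0.83) × 0.19 = 0.0323
Bayes factor = 0.584 / 0.0323 ≈ 18.1

18.1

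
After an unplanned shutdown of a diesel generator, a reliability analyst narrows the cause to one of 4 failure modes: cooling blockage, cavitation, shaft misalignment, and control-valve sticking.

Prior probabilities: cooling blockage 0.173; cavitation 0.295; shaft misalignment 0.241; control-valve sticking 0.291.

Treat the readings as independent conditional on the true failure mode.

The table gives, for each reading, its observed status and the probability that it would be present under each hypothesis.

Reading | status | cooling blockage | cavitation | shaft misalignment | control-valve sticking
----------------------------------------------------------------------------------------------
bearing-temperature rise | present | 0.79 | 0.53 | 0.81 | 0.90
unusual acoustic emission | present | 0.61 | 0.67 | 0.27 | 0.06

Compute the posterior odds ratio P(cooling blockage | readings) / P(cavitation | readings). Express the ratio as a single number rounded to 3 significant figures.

0.796

Posterior odds equal prior odds times the likelihood ratio; only the two competing hypotheses matter.
  cooling blockage: 0.173 × 0.79 × 0.61 = 0.083369
  cavitation: 0.295 × 0.53 × 0.67 = 0.10475
Posterior odds = 0.083369 / 0.10475 ≈ 0.796.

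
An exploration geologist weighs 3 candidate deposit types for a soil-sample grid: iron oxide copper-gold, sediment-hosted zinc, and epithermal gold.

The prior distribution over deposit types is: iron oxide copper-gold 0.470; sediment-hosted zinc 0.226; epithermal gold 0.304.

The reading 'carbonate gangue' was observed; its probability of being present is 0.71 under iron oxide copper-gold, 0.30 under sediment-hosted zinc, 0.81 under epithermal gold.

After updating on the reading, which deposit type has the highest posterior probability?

For each hypothesis, the unnormalized posterior weight is prior × likelihood:
  iron oxide copper-gold: 0.470 × 0.71 = 0.3337
  sediment-hosted zinc: 0.226 × 0.30 = 0.0678
  epithermal gold: 0.304 × 0.81 = 0.24624
Marginal likelihood of the evidence = 0.64774.
P(iron oxide copper-gold | evidence) ≈ 0.3337 / 0.64774 ≈ 0.515
P(sediment-hosted zinc | evidence) ≈ 0.0678 / 0.64774 ≈ 0.105
P(epithermal gold | evidence) ≈ 0.24624 / 0.64774 ≈ 0.380
The largest is 0.515, so iron oxide copper-gold is most probable.

iron oxide copper-gold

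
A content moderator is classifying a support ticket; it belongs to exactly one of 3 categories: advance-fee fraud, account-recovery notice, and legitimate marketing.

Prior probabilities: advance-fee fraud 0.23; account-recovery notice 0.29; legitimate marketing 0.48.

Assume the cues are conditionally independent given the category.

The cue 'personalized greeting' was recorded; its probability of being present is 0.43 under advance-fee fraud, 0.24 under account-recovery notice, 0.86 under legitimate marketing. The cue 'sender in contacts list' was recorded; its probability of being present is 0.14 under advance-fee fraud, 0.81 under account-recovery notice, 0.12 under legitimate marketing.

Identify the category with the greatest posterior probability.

account-recovery notice

By Bayes' rule with conditional independence, the unnormalized weight for each hypothesis is prior × ∏ likelihoods:
  advance-fee fraud: 0.23 × 0.43 × 0.14 = 0.013846
  account-recovery notice: 0.29 × 0.24 × 0.81 = 0.056376
  legitimate marketing: 0.48 × 0.86 × 0.12 = 0.049536
Marginal likelihood of the evidence = 0.11976.
P(advance-fee fraud | evidence) ≈ 0.013846 / 0.11976 ≈ 0.116
P(account-recovery notice | evidence) ≈ 0.056376 / 0.11976 ≈ 0.471
P(legitimate marketing | evidence) ≈ 0.049536 / 0.11976 ≈ 0.414
The largest is 0.471, so account-recovery notice is most probable.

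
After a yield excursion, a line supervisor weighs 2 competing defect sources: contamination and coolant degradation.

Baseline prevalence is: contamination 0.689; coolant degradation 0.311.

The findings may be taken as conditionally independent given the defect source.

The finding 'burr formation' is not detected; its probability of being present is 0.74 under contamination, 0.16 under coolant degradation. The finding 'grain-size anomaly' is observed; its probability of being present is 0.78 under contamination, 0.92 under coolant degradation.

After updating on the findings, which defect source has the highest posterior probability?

By Bayes' rule with conditional independence, the unnormalized weight for each hypothesis is prior × ∏ likelihoods (using 1 − P(present | H) for each absent finding):
  contamination: 0.689 × (1 − 0.74) × 0.78 = 0.13973
  coolant degradation: 0.311 × (1 − 0.16) × 0.92 = 0.24034
Marginal likelihood of the evidence = 0.38007.
P(contamination | evidence) ≈ 0.13973 / 0.38007 ≈ 0.368
P(coolant degradation | evidence) ≈ 0.24034 / 0.38007 ≈ 0.632
The largest is 0.632, so coolant degradation is most probable.

coolant degradation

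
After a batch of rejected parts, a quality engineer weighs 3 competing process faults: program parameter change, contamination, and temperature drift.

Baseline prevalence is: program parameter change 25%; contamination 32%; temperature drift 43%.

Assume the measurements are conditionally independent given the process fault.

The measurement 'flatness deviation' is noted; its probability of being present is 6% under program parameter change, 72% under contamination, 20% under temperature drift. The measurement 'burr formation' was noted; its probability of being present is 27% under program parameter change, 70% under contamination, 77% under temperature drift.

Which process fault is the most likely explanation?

For each hypothesis, the unnormalized posterior weight is prior × product of the measurement likelihoods:
  program parameter change: 0.25 × 0.06 × 0.27 = 0.00405
  contamination: 0.32 × 0.72 × 0.70 = 0.16128
  temperature drift: 0.43 × 0.20 × 0.77 = 0.06622
Normalizing constant Z = 0.00405 + 0.16128 + 0.06622 = 0.23155.
P(program parameter change | evidence) ≈ 0.00405 / 0.23155 ≈ 0.017
P(contamination | evidence) ≈ 0.16128 / 0.23155 ≈ 0.697
P(temperature drift | evidence) ≈ 0.06622 / 0.23155 ≈ 0.286
The largest is 0.697, so contamination is most probable.

contamination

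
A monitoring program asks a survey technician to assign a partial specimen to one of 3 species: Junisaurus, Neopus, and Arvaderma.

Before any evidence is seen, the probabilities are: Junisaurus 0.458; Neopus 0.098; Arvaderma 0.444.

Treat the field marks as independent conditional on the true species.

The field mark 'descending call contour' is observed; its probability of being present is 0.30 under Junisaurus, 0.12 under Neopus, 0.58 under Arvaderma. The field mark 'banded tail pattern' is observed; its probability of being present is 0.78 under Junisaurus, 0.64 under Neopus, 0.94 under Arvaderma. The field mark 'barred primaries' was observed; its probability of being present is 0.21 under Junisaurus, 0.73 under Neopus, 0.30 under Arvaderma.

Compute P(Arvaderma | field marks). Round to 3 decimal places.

Multiply each prior by the joint likelihood of the field mark pattern:
  Junisaurus: 0.458 × 0.30 × 0.78 × 0.21 = 0.022506
  Neopus: 0.098 × 0.12 × 0.64 × 0.73 = 0.0054943
  Arvaderma: 0.444 × 0.58 × 0.94 × 0.30 = 0.072621
The unnormalized weights sum to 0.10062.
P(Arvaderma | evidence) = 0.072621 / 0.10062 ≈ 0.722.

0.722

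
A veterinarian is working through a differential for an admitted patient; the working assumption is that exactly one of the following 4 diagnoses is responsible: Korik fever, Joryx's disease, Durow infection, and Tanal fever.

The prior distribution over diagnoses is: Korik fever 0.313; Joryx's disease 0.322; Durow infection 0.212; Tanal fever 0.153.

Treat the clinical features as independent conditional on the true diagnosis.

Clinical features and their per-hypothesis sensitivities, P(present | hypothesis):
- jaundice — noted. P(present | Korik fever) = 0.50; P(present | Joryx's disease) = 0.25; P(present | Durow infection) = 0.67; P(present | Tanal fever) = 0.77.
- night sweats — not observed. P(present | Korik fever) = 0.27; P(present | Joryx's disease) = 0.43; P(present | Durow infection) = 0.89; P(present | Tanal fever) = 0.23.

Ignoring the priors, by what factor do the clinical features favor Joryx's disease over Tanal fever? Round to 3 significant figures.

0.240

The Bayes factor is the ratio of the joint likelihoods of the clinical feature pattern under the two hypotheses (using 1 − P(present | H) for each absent clinical feature).
  Joryx's disease: 0.25 × (1 − 0.43) = 0.1425
  Tanal fever: 0.77 × (1 − 0.23) = 0.5929
Bayes factor = 0.1425 / 0.5929 ≈ 0.240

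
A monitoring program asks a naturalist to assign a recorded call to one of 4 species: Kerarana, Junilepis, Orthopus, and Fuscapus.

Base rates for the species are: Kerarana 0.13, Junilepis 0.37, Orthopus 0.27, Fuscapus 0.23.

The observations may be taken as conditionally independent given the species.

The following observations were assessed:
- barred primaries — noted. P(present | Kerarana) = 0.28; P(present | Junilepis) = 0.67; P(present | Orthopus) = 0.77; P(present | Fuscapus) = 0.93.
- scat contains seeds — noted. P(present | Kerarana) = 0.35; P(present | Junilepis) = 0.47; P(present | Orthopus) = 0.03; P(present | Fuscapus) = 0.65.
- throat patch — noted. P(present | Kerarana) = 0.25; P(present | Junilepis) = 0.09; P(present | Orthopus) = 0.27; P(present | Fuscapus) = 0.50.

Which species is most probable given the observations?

For each hypothesis, the unnormalized posterior weight is prior × product of the observation likelihoods:
  Kerarana: 0.13 × 0.28 × 0.35 × 0.25 = 0.003185
  Junilepis: 0.37 × 0.67 × 0.47 × 0.09 = 0.010486
  Orthopus: 0.27 × 0.77 × 0.03 × 0.27 = 0.001684
  Fuscapus: 0.23 × 0.93 × 0.65 × 0.50 = 0.069518
Normalizing constant Z = 0.003185 + 0.010486 + 0.001684 + 0.069518 = 0.084873.
P(Kerarana | evidence) ≈ 0.003185 / 0.084873 ≈ 0.038
P(Junilepis | evidence) ≈ 0.010486 / 0.084873 ≈ 0.124
P(Orthopus | evidence) ≈ 0.001684 / 0.084873 ≈ 0.020
P(Fuscapus | evidence) ≈ 0.069518 / 0.084873 ≈ 0.819
The largest is 0.819, so Fuscapus is most probable.

Fuscapus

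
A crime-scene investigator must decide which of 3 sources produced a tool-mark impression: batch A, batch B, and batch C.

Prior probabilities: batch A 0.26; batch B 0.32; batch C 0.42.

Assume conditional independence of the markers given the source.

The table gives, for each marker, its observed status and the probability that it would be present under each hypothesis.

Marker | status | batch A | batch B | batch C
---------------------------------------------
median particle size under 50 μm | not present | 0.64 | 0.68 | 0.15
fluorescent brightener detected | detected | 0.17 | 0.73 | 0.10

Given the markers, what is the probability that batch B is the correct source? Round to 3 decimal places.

0.592

For each hypothesis, the unnormalized posterior weight is prior × product of the marker likelihoods (using 1 − P(present | H) for each absent marker):
  batch A: 0.26 × (1 − 0.64) × 0.17 = 0.015912
  batch B: 0.32 × (1 − 0.68) × 0.73 = 0.074752
  batch C: 0.42 × (1 − 0.15) × 0.10 = 0.0357
The unnormalized weights sum to 0.12636.
P(batch B | evidence) = 0.074752 / 0.12636 ≈ 0.592.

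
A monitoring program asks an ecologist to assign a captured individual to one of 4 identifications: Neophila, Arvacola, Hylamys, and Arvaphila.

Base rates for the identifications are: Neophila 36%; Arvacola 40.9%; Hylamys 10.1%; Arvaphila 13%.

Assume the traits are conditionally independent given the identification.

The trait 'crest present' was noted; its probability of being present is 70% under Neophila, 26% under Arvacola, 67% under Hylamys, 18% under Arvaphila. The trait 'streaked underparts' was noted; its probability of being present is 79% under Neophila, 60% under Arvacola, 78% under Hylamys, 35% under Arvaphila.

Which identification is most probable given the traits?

Neophila

For each hypothesis, the unnormalized posterior weight is prior × product of the trait likelihoods:
  Neophila: 0.360 × 0.70 × 0.79 = 0.19908
  Arvacola: 0.409 × 0.26 × 0.60 = 0.063804
  Hylamys: 0.101 × 0.67 × 0.78 = 0.052783
  Arvaphila: 0.130 × 0.18 × 0.35 = 0.00819
The unnormalized weights sum to 0.32386.
P(Neophila | evidence) ≈ 0.19908 / 0.32386 ≈ 0.615
P(Arvacola | evidence) ≈ 0.063804 / 0.32386 ≈ 0.197
P(Hylamys | evidence) ≈ 0.052783 / 0.32386 ≈ 0.163
P(Arvaphila | evidence) ≈ 0.00819 / 0.32386 ≈ 0.025
The largest is 0.615, so Neophila is most probable.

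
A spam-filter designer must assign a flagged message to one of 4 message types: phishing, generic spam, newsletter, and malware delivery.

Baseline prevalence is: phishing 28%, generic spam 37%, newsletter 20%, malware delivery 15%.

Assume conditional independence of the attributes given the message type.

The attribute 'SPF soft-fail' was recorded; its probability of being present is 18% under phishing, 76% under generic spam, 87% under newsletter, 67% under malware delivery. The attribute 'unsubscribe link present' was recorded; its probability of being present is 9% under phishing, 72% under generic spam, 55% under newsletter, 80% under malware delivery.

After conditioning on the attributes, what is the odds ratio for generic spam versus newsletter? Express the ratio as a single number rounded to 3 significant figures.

2.12

The normalizing constant cancels in an odds ratio, so compute prior × likelihood for the two hypotheses only:
  generic spam: 0.37 × 0.76 × 0.72 = 0.20246
  newsletter: 0.20 × 0.87 × 0.55 = 0.0957
Posterior odds = 0.20246 / 0.0957 ≈ 2.12.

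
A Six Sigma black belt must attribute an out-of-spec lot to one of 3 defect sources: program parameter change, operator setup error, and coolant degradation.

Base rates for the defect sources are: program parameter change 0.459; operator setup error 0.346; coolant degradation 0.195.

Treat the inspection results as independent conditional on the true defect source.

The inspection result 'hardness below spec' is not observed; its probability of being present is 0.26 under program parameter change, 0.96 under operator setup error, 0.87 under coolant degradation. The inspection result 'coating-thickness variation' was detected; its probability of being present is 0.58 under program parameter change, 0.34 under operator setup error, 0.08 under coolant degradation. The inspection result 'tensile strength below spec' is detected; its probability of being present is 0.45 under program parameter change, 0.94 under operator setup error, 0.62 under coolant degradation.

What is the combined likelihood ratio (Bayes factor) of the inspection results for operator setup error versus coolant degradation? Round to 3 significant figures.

Joint likelihood of the inspection result pattern under each hypothesis (using 1 − P(present | H) for each absent inspection result):
  operator setup error: (1 − 0.96) × 0.34 × 0.94 = 0.012784
  coolant degradation: (1 − 0.87) × 0.08 × 0.62 = 0.006448
Bayes factor = 0.012784 / 0.006448 ≈ 1.98

1.98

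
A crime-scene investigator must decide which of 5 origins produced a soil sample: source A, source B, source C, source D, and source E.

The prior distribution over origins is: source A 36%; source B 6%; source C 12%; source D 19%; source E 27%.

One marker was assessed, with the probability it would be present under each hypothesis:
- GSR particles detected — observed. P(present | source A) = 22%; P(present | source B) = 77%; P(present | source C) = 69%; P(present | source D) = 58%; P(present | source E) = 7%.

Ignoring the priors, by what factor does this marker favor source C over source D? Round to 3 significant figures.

The Bayes factor is the ratio of the two likelihoods.
  source C: 0.69
  source D: 0.58
Bayes factor = 0.69 / 0.58 ≈ 1.19

1.19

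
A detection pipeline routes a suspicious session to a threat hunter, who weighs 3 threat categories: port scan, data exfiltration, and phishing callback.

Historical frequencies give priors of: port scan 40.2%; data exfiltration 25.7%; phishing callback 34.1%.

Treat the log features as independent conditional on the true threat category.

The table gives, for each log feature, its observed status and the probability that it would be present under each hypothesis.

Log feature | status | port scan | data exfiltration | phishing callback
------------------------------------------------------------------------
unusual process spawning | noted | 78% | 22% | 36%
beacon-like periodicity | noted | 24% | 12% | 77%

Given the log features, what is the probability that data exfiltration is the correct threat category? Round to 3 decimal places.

0.038

For each hypothesis, the unnormalized posterior weight is prior × product of the log feature likelihoods:
  port scan: 0.402 × 0.78 × 0.24 = 0.075254
  data exfiltration: 0.257 × 0.22 × 0.12 = 0.0067848
  phishing callback: 0.341 × 0.36 × 0.77 = 0.094525
Normalizing constant Z = 0.075254 + 0.0067848 + 0.094525 = 0.17656.
P(data exfiltration | evidence) = 0.0067848 / 0.17656 ≈ 0.038.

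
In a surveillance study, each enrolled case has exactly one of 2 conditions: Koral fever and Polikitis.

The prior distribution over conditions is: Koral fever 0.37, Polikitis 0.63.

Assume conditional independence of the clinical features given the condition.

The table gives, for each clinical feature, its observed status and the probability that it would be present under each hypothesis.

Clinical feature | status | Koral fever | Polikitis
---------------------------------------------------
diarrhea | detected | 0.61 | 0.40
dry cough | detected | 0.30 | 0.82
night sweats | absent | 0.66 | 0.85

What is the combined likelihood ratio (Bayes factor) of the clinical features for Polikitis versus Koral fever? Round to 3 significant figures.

0.791

The Bayes factor is the ratio of the joint likelihoods of the clinical feature pattern under the two hypotheses (using 1 − P(present | H) for each absent clinical feature).
  Polikitis: 0.40 × 0.82 × (1 − 0.85) = 0.0492
  Koral fever: 0.61 × 0.30 × (1 − 0.66) = 0.06222
Bayes factor = 0.0492 / 0.06222 ≈ 0.791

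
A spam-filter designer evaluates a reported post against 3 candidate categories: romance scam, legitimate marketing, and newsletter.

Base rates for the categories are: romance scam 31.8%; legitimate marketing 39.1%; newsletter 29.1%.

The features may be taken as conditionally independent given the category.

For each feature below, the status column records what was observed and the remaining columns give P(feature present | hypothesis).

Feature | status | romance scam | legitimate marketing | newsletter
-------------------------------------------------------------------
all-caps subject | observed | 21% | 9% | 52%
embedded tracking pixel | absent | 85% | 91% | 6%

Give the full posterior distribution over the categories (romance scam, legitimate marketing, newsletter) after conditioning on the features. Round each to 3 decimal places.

0.064, 0.020, 0.915

By Bayes' rule with conditional independence, the unnormalized weight for each hypothesis is prior × ∏ likelihoods (using 1 − P(present | H) for each absent feature):
  romance scam: 0.318 × 0.21 × (1 − 0.85) = 0.010017
  legitimate marketing: 0.391 × 0.09 × (1 − 0.91) = 0.0031671
  newsletter: 0.291 × 0.52 × (1 − 0.06) = 0.14224
Normalizing constant Z = 0.010017 + 0.0031671 + 0.14224 = 0.15542.
P(romance scam | evidence) = 0.010017 / 0.15542 ≈ 0.064
P(legitimate marketing | evidence) = 0.0031671 / 0.15542 ≈ 0.020
P(newsletter | evidence) = 0.14224 / 0.15542 ≈ 0.915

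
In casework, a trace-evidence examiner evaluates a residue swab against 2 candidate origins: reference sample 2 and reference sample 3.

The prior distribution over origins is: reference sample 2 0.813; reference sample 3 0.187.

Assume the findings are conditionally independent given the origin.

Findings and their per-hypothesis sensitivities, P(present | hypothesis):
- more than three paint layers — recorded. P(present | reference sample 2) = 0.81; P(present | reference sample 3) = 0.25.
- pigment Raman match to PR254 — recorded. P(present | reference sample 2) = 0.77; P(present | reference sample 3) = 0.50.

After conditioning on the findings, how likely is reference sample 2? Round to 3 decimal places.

Multiply each prior by the joint likelihood of the evidence pattern:
  reference sample 2: 0.813 × 0.81 × 0.77 = 0.50707
  reference sample 3: 0.187 × 0.25 × 0.50 = 0.023375
Normalizing constant Z = 0.50707 + 0.023375 = 0.53044.
P(reference sample 2 | evidence) = 0.50707 / 0.53044 ≈ 0.956.

0.956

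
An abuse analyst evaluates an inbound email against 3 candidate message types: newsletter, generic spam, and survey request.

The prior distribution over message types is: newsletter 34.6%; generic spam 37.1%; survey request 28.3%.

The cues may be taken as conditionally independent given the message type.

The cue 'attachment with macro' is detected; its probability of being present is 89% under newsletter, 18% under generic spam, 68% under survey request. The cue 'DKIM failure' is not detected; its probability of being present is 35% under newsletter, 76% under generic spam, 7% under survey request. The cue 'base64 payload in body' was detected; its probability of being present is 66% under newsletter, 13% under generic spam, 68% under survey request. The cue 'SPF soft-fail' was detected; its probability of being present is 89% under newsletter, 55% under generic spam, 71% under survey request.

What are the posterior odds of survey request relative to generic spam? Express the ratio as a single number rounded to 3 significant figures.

75.4

Unnormalized posterior weight (prior times the cue likelihoods) for each of the two hypotheses (using 1 − P(present | H) for each absent cue):
  survey request: 0.283 × 0.68 × (1 − 0.07) × 0.68 × 0.71 = 0.086406
  generic spam: 0.371 × 0.18 × (1 − 0.76) × 0.13 × 0.55 = 0.0011459
Posterior odds = 0.086406 / 0.0011459 ≈ 75.4.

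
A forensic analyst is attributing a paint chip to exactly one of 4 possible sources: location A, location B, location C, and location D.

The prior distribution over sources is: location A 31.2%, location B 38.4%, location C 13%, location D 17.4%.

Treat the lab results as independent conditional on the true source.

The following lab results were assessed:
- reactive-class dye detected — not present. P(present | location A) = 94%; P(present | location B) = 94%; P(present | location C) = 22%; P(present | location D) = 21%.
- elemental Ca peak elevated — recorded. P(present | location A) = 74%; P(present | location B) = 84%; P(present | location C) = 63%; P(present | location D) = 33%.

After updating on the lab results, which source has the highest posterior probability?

For each hypothesis, the unnormalized posterior weight is prior × product of the lab result likelihoods (using 1 − P(present | H) for each absent lab result):
  location A: 0.312 × (1 − 0.94) × 0.74 = 0.013853
  location B: 0.384 × (1 − 0.94) × 0.84 = 0.019354
  location C: 0.130 × (1 − 0.22) × 0.63 = 0.063882
  location D: 0.174 × (1 − 0.21) × 0.33 = 0.045362
Marginal likelihood of the evidence = 0.14245.
P(location A | evidence) ≈ 0.013853 / 0.14245 ≈ 0.097
P(location B | evidence) ≈ 0.019354 / 0.14245 ≈ 0.136
P(location C | evidence) ≈ 0.063882 / 0.14245 ≈ 0.448
P(location D | evidence) ≈ 0.045362 / 0.14245 ≈ 0.318
The largest is 0.448, so location C is most probable.

location C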